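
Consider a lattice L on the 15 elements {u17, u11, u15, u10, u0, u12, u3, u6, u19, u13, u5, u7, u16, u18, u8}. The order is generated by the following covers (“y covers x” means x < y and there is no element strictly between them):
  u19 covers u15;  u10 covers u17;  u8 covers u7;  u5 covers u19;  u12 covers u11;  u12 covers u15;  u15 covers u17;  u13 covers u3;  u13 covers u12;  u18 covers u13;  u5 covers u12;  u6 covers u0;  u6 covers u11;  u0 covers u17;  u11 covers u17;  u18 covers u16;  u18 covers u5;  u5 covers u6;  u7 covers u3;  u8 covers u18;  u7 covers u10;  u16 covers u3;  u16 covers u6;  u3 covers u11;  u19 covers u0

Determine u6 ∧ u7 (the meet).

Common lower bounds of {u6, u7}: u11, u17.
The greatest among these is u11.

u11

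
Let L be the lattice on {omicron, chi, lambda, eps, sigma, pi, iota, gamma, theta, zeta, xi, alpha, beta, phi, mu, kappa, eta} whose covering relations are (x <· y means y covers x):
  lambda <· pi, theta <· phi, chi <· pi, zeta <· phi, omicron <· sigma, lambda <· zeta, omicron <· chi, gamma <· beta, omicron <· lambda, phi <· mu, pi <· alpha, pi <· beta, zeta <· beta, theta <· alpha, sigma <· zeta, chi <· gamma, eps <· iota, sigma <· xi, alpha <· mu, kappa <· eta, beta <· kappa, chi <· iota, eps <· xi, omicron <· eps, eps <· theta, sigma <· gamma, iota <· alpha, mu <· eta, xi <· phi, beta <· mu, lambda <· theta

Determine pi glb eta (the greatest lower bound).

Common lower bounds of {pi, eta}: chi, lambda, omicron, pi.
The greatest among these is pi.

pi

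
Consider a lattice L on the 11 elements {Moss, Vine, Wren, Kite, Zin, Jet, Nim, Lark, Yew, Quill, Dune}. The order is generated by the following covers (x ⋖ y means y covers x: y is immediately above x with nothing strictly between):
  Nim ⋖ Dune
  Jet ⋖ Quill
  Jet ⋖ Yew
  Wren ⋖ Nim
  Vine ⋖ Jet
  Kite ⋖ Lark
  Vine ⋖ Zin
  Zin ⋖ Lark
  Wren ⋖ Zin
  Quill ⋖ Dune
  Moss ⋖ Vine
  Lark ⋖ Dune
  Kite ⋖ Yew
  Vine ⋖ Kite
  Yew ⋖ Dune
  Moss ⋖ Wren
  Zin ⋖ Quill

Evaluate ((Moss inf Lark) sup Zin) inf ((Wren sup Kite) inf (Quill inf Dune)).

Zin

Moss ∧ Lark = Moss
Moss ∨ Zin = Zin
Wren ∨ Kite = Lark
Quill ∧ Dune = Quill
Lark ∧ Quill = Zin
Zin ∧ Zin = Zin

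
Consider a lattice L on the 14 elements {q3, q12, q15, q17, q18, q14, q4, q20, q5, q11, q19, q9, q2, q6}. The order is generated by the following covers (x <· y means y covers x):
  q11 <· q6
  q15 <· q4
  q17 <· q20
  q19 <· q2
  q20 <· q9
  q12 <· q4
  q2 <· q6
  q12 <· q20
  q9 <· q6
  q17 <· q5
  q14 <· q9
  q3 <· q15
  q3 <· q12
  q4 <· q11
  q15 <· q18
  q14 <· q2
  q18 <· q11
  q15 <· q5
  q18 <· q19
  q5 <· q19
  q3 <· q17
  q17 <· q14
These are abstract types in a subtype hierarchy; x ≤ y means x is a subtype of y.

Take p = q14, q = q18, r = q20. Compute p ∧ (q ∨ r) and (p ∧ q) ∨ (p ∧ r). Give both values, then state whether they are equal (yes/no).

q14; q17; no

q ∨ r = q6, so p ∧ (q ∨ r) = q14 ∧ q6 = q14.
p ∧ q = q3 and p ∧ r = q17, so (p ∧ q) ∨ (p ∧ r) = q3 ∨ q17 = q17.
Equal: no.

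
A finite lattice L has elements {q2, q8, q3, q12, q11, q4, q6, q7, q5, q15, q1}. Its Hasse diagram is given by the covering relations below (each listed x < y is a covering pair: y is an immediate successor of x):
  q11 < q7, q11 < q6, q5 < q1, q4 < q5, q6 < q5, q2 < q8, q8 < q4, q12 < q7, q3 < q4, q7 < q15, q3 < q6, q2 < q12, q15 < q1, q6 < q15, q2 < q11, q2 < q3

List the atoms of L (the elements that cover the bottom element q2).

The atoms are exactly the elements that cover q2: q11, q12, q3, q8.

q11, q12, q3, q8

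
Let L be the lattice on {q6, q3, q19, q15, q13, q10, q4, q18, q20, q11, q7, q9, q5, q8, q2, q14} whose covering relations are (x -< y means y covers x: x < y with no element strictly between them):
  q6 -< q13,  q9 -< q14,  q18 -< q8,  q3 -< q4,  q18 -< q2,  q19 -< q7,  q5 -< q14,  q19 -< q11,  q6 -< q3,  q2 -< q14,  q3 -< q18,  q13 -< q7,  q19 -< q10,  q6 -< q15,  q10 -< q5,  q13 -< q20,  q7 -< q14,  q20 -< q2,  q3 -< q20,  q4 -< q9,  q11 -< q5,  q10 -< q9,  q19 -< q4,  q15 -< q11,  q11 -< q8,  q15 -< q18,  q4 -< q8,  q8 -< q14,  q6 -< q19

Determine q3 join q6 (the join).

Common upper bounds of {q3, q6}: q14, q18, q2, q20, q3, q4, q8, q9.
The least among these is q3.

q3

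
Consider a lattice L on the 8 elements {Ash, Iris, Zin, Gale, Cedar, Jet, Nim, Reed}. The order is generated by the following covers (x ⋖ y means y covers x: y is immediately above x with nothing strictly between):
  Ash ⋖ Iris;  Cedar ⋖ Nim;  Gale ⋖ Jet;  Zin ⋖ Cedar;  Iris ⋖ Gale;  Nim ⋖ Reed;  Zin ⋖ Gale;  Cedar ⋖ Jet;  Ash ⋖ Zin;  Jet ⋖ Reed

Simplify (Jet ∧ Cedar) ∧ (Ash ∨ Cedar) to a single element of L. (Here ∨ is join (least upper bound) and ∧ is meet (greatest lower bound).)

Jet ∧ Cedar = Cedar
Ash ∨ Cedar = Cedar
Cedar ∧ Cedar = Cedar

Cedar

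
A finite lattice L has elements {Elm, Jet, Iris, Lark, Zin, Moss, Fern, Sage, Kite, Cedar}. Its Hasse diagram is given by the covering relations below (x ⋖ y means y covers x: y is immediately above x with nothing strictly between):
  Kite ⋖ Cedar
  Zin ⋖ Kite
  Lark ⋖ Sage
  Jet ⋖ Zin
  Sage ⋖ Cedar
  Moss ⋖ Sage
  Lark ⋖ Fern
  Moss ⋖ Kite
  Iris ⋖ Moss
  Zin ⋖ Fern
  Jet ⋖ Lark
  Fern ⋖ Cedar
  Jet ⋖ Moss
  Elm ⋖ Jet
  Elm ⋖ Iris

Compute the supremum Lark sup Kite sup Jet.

Common upper bounds of {Lark, Kite, Jet}: Cedar.
The least among these is Cedar.

Cedar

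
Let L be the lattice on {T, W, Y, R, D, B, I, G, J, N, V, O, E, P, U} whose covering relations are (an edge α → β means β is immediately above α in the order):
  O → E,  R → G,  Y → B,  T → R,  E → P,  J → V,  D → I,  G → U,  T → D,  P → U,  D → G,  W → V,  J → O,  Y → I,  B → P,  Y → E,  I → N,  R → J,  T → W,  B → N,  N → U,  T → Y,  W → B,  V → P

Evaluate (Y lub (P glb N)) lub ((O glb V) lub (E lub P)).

P ∧ N = B
Y ∨ B = B
O ∧ V = J
E ∨ P = P
J ∨ P = P
B ∨ P = P

P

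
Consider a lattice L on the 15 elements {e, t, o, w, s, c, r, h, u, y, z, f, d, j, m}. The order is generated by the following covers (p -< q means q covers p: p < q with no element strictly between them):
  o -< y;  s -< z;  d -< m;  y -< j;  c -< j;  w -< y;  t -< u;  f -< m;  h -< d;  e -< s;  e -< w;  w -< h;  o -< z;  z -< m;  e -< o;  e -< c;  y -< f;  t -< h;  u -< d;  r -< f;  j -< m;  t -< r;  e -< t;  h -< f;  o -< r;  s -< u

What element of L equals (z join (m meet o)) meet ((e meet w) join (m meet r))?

m ∧ o = o
z ∨ o = z
e ∧ w = e
m ∧ r = r
e ∨ r = r
z ∧ r = o

o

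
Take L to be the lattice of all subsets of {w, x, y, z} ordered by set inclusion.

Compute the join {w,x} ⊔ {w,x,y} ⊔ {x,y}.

Under ⊆, join is union: {w,x} ∪ {w,x,y} ∪ {x,y} = {w,x,y}.

{w,x,y}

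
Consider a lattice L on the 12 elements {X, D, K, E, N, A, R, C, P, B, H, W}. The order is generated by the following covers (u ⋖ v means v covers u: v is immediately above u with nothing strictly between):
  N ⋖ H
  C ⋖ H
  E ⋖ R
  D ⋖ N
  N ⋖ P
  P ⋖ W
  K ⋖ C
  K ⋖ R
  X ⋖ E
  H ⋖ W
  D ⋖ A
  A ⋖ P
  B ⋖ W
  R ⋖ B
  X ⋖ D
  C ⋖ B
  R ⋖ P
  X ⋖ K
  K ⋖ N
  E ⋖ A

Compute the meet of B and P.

Common lower bounds of {B, P}: E, K, R, X.
The greatest among these is R.

R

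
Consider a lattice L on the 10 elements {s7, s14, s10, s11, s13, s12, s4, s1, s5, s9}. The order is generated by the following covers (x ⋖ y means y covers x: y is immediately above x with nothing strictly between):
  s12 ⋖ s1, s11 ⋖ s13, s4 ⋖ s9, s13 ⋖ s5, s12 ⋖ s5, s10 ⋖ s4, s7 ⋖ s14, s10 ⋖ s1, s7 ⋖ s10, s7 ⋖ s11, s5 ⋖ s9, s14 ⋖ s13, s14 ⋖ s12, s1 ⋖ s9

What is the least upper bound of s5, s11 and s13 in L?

Common upper bounds of {s5, s11, s13}: s5, s9.
The least among these is s5.

s5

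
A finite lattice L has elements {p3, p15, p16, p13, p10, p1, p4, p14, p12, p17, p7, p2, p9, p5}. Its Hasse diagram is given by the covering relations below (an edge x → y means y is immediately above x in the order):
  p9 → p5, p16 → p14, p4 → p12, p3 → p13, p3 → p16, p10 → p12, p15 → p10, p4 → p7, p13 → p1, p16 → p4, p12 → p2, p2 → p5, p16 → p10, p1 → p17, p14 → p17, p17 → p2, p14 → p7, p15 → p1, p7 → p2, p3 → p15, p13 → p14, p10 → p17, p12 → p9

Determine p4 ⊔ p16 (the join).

p4

Common upper bounds of {p4, p16}: p12, p2, p4, p5, p7, p9.
The least among these is p4.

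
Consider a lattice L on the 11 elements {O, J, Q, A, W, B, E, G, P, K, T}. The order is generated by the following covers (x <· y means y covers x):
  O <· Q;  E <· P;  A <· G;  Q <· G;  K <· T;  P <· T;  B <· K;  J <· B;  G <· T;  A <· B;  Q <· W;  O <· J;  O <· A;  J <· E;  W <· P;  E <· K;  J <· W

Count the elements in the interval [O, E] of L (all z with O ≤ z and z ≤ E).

The interval [O, E] = {E, J, O}, which has 3 elements.

3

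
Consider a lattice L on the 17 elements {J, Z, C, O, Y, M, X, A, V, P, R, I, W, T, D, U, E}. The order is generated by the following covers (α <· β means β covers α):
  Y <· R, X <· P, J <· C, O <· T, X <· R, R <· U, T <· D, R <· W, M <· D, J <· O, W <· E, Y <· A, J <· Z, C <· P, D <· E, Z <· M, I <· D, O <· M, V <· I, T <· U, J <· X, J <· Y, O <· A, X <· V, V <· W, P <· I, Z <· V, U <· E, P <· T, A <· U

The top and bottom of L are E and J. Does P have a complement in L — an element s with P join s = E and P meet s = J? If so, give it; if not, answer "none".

For every candidate s, either P ∨ s ≠ E or P ∧ s ≠ J; no complement exists.

none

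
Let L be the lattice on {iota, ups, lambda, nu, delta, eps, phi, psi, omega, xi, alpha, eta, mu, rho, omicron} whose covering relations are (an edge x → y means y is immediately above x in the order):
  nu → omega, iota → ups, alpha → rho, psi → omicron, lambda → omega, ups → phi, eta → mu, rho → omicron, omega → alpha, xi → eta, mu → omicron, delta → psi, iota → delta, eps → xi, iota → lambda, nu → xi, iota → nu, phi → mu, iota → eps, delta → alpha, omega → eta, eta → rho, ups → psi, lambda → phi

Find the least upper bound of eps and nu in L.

xi

Common upper bounds of {eps, nu}: eta, mu, omicron, rho, xi.
The least among these is xi.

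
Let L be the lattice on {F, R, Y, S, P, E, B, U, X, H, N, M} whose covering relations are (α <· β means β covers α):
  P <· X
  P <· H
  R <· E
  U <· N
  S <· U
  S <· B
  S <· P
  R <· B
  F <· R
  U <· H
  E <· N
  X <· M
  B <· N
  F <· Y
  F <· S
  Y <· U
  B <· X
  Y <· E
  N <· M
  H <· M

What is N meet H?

U

Common lower bounds of {N, H}: F, S, U, Y.
The greatest among these is U.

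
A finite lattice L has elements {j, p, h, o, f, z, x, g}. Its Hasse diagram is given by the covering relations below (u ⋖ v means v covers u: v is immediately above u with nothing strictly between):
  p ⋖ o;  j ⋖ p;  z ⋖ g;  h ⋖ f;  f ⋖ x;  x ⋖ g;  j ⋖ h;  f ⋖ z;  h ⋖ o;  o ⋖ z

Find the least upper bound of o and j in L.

Common upper bounds of {o, j}: g, o, z.
The least among these is o.

o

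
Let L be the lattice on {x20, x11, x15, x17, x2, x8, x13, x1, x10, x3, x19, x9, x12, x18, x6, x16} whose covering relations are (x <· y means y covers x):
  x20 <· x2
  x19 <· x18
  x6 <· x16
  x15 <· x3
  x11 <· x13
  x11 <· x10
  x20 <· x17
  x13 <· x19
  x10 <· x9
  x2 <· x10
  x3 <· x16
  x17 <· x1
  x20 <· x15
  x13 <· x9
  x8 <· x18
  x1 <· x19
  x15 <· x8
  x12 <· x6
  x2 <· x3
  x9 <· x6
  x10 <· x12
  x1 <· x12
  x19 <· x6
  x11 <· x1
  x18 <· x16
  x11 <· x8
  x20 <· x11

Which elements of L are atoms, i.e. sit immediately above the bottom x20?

The atoms are exactly the elements that cover x20: x11, x15, x17, x2.

x11, x15, x17, x2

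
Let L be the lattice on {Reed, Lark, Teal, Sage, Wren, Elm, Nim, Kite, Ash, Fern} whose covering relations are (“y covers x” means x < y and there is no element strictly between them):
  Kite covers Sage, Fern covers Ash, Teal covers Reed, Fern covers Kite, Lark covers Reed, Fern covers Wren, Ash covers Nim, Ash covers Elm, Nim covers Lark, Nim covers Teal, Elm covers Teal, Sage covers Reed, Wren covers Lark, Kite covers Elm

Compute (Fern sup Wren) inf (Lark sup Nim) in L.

Nim

Fern ∨ Wren = Fern
Lark ∨ Nim = Nim
Fern ∧ Nim = Nim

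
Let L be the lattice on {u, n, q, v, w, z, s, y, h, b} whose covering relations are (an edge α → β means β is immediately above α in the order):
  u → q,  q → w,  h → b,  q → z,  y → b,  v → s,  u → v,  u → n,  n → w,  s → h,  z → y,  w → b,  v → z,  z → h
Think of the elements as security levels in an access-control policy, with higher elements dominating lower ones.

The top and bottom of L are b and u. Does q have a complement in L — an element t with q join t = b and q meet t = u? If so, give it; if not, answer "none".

For every candidate t, either q ∨ t ≠ b or q ∧ t ≠ u; no complement exists.

none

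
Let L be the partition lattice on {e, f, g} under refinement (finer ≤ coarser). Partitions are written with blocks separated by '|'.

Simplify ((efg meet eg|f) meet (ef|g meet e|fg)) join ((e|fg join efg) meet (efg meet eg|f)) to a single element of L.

eg|f

efg ∧ eg|f = eg|f
ef|g ∧ e|fg = e|f|g
eg|f ∧ e|f|g = e|f|g
e|fg ∨ efg = efg
efg ∧ eg|f = eg|f
efg ∧ eg|f = eg|f
e|f|g ∨ eg|f = eg|f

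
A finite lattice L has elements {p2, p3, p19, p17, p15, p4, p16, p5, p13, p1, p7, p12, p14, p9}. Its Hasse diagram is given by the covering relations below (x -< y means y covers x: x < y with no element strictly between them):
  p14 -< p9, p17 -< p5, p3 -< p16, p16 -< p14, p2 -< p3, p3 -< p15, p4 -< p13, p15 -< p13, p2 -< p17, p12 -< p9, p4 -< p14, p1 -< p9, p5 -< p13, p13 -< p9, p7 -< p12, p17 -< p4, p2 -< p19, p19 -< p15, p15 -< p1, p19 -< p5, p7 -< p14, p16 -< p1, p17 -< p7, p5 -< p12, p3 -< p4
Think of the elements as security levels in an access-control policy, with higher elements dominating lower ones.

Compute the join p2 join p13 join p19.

p13

Common upper bounds of {p2, p13, p19}: p13, p9.
The least among these is p13.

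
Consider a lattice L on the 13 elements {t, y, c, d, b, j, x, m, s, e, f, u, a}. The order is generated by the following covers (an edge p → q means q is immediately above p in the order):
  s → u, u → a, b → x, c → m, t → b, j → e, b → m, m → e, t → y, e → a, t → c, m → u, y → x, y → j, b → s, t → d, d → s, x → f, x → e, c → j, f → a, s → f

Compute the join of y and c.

Common upper bounds of {y, c}: a, e, j.
The least among these is j.

j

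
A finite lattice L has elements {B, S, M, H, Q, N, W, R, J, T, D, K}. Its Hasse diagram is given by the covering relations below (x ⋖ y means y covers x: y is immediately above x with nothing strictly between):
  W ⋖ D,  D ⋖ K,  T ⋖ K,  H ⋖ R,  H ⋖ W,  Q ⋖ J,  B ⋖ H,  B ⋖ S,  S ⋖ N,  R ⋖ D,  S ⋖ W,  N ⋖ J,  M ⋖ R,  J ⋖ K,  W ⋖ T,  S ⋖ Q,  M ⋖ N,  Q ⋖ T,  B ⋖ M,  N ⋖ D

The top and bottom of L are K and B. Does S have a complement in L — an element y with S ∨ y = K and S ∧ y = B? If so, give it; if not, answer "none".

none

For every candidate y, either S ∨ y ≠ K or S ∧ y ≠ B; no complement exists.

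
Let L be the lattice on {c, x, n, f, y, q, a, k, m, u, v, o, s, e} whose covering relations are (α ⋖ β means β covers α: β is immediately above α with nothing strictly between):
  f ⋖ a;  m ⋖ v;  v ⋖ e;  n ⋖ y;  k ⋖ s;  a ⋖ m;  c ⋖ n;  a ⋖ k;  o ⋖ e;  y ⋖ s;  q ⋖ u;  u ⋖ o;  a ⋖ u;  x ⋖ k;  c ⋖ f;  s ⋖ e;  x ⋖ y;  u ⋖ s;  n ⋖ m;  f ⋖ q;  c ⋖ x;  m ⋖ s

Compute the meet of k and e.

k

Common lower bounds of {k, e}: a, c, f, k, x.
The greatest among these is k.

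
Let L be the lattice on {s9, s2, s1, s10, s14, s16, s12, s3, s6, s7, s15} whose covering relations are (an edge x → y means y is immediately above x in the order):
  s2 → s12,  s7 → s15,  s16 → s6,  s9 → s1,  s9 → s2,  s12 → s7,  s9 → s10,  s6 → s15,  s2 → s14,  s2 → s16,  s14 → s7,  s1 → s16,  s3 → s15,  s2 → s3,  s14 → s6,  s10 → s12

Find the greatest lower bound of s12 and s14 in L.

Common lower bounds of {s12, s14}: s2, s9.
The greatest among these is s2.

s2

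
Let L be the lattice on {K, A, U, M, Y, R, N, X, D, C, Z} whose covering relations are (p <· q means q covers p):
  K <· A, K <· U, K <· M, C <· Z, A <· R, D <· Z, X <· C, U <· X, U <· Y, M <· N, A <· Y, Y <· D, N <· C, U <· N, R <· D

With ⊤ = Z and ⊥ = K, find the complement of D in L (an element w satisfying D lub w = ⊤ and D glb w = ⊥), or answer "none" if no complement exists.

M

Need w with D ∨ w = Z and D ∧ w = K.
Checking each element gives: M.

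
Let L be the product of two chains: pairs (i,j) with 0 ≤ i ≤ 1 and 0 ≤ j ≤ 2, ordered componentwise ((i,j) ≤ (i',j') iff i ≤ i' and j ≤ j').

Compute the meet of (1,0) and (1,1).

Common lower bounds of {(1,0), (1,1)}: (0,0), (1,0).
The greatest among these is (1,0).

(1,0)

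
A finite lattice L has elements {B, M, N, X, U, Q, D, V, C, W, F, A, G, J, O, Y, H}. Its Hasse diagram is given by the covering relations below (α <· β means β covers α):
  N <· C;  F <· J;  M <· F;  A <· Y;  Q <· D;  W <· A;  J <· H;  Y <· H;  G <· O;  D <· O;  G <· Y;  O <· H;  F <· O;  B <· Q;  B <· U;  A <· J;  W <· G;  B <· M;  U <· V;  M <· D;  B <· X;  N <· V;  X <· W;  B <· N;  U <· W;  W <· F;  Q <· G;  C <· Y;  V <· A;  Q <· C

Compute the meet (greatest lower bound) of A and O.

W

Common lower bounds of {A, O}: B, U, W, X.
The greatest among these is W.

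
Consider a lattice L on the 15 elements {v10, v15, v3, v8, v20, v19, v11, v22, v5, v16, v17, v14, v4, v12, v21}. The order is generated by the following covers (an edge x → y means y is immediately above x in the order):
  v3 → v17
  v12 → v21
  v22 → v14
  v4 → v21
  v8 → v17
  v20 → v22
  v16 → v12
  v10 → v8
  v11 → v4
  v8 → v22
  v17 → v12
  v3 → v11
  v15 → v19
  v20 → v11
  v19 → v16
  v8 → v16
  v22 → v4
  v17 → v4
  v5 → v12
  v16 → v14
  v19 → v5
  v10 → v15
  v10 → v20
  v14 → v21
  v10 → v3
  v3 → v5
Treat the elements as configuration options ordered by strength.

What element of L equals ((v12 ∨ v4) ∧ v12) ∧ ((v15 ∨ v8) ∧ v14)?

v12 ∨ v4 = v21
v21 ∧ v12 = v12
v15 ∨ v8 = v16
v16 ∧ v14 = v16
v12 ∧ v16 = v16

v16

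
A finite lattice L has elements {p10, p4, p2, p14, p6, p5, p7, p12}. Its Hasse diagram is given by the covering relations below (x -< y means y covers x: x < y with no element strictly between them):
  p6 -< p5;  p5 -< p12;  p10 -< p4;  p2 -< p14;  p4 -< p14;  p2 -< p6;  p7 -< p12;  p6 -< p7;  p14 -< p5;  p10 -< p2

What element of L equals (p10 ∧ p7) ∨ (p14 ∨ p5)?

p5

p10 ∧ p7 = p10
p14 ∨ p5 = p5
p10 ∨ p5 = p5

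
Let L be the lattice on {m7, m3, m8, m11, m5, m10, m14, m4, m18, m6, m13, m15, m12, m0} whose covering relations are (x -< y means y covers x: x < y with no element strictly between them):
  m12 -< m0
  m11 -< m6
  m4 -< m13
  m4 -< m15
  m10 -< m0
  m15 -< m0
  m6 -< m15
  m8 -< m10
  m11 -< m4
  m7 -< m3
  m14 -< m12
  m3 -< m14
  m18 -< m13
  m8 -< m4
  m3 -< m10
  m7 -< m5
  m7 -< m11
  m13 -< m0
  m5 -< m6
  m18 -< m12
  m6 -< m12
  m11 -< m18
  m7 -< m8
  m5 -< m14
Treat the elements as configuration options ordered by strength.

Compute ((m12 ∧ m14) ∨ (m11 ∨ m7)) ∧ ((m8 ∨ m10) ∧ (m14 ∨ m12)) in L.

m12 ∧ m14 = m14
m11 ∨ m7 = m11
m14 ∨ m11 = m12
m8 ∨ m10 = m10
m14 ∨ m12 = m12
m10 ∧ m12 = m3
m12 ∧ m3 = m3

m3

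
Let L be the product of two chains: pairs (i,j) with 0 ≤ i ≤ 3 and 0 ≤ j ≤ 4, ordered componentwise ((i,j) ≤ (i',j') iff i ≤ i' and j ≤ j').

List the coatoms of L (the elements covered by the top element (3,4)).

(2,4), (3,3)

The coatoms are exactly the elements covered by (3,4): (2,4), (3,3).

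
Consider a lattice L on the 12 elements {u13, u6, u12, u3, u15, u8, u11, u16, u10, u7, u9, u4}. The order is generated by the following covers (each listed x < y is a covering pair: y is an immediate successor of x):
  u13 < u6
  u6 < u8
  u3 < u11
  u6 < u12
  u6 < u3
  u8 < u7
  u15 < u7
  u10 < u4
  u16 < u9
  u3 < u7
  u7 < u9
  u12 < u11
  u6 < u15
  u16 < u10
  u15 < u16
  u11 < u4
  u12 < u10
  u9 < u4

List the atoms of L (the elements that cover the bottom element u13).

The atoms are exactly the elements that cover u13: u6.

u6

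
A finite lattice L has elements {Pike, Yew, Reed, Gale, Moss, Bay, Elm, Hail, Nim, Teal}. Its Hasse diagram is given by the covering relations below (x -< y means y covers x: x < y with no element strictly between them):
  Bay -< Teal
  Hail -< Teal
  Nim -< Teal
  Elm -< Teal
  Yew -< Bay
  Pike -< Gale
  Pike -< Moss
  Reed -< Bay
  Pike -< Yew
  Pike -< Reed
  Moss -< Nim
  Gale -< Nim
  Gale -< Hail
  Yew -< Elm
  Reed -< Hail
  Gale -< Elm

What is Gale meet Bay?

Pike

Common lower bounds of {Gale, Bay}: Pike.
The greatest among these is Pike.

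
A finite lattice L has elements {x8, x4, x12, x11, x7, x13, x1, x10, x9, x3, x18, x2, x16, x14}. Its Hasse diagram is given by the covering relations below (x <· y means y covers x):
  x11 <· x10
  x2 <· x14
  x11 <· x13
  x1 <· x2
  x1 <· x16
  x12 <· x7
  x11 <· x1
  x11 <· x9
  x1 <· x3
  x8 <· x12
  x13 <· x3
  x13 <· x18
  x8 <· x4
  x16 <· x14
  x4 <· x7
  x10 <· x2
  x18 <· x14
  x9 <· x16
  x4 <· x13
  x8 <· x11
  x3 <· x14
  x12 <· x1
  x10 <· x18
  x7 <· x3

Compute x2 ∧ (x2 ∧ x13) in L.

x2 ∧ x13 = x11
x2 ∧ x11 = x11

x11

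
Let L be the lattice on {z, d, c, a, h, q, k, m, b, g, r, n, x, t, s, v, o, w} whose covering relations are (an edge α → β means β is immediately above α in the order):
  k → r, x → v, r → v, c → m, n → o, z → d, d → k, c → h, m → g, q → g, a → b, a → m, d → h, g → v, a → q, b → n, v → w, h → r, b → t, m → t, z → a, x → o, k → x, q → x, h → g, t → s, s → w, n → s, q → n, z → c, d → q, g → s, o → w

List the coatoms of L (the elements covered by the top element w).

o, s, v

The coatoms are exactly the elements covered by w: o, s, v.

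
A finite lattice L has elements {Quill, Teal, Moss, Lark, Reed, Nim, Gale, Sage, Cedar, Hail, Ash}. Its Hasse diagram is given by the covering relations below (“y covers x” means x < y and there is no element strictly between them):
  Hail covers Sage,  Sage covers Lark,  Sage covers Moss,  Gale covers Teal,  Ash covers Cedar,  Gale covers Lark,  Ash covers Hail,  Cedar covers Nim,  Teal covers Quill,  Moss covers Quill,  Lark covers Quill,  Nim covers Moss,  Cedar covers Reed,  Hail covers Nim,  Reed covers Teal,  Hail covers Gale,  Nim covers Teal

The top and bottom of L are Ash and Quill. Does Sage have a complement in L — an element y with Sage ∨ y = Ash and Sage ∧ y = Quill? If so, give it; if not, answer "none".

Reed

Need y with Sage ∨ y = Ash and Sage ∧ y = Quill.
Checking each element gives: Reed.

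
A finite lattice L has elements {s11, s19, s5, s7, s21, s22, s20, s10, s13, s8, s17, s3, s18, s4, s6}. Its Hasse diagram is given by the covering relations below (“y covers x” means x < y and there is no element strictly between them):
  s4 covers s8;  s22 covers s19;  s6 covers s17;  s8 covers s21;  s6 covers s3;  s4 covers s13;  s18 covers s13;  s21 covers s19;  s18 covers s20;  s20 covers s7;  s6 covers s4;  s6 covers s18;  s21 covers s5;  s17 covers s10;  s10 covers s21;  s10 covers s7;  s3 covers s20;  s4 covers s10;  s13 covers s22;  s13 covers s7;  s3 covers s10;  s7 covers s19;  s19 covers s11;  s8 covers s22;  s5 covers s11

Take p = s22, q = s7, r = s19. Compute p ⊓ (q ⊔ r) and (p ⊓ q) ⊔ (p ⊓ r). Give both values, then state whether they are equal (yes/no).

s19; s19; yes

q ⊔ r = s7, so p ⊓ (q ⊔ r) = s22 ⊓ s7 = s19.
p ⊓ q = s19 and p ⊓ r = s19, so (p ⊓ q) ⊔ (p ⊓ r) = s19 ⊔ s19 = s19.
Equal: yes.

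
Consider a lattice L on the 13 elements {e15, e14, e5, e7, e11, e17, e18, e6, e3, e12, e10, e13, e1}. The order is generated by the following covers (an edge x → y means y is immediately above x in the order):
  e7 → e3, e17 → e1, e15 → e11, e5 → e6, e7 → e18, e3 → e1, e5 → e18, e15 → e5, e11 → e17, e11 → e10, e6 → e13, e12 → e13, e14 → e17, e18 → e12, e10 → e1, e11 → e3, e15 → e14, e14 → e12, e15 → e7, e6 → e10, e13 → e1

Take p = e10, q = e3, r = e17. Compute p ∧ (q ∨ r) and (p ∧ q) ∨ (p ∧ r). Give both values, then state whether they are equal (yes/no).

e10; e11; no

q ∨ r = e1, so p ∧ (q ∨ r) = e10 ∧ e1 = e10.
p ∧ q = e11 and p ∧ r = e11, so (p ∧ q) ∨ (p ∧ r) = e11 ∨ e11 = e11.
Equal: no.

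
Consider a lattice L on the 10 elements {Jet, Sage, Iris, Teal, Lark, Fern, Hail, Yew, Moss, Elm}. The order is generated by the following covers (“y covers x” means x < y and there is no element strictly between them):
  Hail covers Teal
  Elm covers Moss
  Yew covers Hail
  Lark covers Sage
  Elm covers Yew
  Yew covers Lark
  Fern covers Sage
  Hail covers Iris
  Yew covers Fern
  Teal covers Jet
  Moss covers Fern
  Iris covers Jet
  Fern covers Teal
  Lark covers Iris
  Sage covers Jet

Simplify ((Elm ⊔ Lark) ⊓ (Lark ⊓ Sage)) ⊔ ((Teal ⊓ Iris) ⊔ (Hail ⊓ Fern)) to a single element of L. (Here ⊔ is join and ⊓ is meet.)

Elm ∨ Lark = Elm
Lark ∧ Sage = Sage
Elm ∧ Sage = Sage
Teal ∧ Iris = Jet
Hail ∧ Fern = Teal
Jet ∨ Teal = Teal
Sage ∨ Teal = Fern

Fern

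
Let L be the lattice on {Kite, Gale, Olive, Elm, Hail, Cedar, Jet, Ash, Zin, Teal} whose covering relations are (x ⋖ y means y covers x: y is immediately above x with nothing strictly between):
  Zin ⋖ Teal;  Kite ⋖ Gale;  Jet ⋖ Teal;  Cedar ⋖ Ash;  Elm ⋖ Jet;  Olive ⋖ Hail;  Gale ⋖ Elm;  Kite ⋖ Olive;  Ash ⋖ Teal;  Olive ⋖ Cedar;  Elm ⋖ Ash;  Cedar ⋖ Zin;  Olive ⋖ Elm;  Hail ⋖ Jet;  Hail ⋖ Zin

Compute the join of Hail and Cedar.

Zin

Common upper bounds of {Hail, Cedar}: Teal, Zin.
The least among these is Zin.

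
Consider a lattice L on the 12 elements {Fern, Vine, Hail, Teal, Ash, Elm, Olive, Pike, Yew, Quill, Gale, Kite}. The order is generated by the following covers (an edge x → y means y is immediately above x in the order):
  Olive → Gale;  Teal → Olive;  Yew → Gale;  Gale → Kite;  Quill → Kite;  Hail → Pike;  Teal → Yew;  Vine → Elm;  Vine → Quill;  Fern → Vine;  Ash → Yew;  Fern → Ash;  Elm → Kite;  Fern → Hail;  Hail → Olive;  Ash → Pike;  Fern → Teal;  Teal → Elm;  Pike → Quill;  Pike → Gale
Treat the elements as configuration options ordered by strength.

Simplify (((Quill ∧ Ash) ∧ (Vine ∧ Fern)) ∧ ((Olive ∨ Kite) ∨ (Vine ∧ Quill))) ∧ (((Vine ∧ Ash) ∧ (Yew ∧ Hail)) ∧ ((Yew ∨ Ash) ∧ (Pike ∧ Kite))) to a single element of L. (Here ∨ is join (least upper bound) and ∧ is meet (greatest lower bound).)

Fern

Quill ∧ Ash = Ash
Vine ∧ Fern = Fern
Ash ∧ Fern = Fern
Olive ∨ Kite = Kite
Vine ∧ Quill = Vine
Kite ∨ Vine = Kite
Fern ∧ Kite = Fern
Vine ∧ Ash = Fern
Yew ∧ Hail = Fern
Fern ∧ Fern = Fern
Yew ∨ Ash = Yew
Pike ∧ Kite = Pike
Yew ∧ Pike = Ash
Fern ∧ Ash = Fern
Fern ∧ Fern = Fern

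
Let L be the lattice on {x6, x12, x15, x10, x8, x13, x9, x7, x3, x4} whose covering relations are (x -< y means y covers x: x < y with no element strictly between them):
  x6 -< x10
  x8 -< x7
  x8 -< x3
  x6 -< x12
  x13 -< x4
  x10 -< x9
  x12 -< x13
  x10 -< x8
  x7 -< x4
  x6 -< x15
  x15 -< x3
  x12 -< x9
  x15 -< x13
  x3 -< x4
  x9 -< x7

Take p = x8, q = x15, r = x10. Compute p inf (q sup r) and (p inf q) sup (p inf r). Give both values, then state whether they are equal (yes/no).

x8; x10; no

q sup r = x3, so p inf (q sup r) = x8 inf x3 = x8.
p inf q = x6 and p inf r = x10, so (p inf q) sup (p inf r) = x6 sup x10 = x10.
Equal: no.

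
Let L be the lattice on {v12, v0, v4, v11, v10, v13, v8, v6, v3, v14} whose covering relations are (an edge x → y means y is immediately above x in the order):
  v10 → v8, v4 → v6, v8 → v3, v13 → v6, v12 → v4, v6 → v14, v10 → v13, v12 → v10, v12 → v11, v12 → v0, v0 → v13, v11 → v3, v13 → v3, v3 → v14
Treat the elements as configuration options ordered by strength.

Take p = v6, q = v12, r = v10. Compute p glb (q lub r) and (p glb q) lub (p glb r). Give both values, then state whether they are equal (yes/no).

q lub r = v10, so p glb (q lub r) = v6 glb v10 = v10.
p glb q = v12 and p glb r = v10, so (p glb q) lub (p glb r) = v12 lub v10 = v10.
Equal: yes.

v10; v10; yes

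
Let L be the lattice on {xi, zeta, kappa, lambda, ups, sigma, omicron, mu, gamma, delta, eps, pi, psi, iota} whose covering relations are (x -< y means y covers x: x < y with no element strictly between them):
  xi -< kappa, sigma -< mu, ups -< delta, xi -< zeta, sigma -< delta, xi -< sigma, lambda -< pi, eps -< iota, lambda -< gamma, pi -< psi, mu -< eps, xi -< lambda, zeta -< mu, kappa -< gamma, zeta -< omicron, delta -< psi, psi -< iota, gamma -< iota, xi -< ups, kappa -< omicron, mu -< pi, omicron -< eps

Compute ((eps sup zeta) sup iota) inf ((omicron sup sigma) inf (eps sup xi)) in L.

eps ∨ zeta = eps
eps ∨ iota = iota
omicron ∨ sigma = eps
eps ∨ xi = eps
eps ∧ eps = eps
iota ∧ eps = eps

eps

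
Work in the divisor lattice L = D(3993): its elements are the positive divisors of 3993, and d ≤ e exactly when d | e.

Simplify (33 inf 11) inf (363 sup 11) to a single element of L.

33 ∧ 11 = 11
363 ∨ 11 = 363
11 ∧ 363 = 11

11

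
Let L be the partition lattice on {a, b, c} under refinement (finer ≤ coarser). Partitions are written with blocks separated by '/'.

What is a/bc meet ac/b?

a/b/c

Common lower bounds of {a/bc, ac/b}: a/b/c.
The greatest among these is a/b/c.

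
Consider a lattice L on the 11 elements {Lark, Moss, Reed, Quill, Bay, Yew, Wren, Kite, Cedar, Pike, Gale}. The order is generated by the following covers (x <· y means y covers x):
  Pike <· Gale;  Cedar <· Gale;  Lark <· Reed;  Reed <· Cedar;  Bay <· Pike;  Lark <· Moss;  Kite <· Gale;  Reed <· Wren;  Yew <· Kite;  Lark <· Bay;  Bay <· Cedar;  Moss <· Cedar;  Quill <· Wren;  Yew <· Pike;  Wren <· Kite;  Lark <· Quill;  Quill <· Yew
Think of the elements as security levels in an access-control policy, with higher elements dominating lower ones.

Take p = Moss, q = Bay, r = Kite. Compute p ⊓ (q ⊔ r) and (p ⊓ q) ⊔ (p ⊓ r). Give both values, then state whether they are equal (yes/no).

q ⊔ r = Gale, so p ⊓ (q ⊔ r) = Moss ⊓ Gale = Moss.
p ⊓ q = Lark and p ⊓ r = Lark, so (p ⊓ q) ⊔ (p ⊓ r) = Lark ⊔ Lark = Lark.
Equal: no.

Moss; Lark; no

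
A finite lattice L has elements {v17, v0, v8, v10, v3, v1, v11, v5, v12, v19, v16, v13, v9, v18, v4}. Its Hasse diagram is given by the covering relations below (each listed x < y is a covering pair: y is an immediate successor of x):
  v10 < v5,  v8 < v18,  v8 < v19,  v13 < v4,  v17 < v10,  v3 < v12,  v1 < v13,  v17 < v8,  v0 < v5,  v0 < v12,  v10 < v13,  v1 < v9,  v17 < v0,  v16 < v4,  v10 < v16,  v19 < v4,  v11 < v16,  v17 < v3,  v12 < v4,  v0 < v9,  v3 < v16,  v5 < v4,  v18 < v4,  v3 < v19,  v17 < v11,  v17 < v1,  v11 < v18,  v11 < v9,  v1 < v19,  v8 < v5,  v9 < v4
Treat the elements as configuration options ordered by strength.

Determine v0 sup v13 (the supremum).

Common upper bounds of {v0, v13}: v4.
The least among these is v4.

v4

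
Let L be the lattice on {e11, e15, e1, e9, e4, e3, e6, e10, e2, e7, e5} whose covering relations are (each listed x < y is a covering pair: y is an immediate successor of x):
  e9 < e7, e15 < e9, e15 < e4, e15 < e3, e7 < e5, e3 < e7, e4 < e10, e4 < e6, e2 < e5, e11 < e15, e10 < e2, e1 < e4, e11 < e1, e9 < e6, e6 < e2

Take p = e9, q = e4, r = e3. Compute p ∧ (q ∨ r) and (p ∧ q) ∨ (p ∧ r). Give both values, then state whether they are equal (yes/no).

e9; e15; no

q ∨ r = e5, so p ∧ (q ∨ r) = e9 ∧ e5 = e9.
p ∧ q = e15 and p ∧ r = e15, so (p ∧ q) ∨ (p ∧ r) = e15 ∨ e15 = e15.
Equal: no.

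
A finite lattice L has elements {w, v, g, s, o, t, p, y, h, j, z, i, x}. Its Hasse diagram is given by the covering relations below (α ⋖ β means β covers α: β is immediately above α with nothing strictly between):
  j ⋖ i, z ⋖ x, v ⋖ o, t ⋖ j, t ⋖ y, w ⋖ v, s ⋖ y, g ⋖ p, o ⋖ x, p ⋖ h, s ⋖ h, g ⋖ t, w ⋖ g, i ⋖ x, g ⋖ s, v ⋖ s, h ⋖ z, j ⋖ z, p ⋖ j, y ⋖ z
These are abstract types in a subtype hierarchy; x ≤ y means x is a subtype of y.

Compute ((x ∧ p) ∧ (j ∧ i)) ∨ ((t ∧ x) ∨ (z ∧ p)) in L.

x ∧ p = p
j ∧ i = j
p ∧ j = p
t ∧ x = t
z ∧ p = p
t ∨ p = j
p ∨ j = j

j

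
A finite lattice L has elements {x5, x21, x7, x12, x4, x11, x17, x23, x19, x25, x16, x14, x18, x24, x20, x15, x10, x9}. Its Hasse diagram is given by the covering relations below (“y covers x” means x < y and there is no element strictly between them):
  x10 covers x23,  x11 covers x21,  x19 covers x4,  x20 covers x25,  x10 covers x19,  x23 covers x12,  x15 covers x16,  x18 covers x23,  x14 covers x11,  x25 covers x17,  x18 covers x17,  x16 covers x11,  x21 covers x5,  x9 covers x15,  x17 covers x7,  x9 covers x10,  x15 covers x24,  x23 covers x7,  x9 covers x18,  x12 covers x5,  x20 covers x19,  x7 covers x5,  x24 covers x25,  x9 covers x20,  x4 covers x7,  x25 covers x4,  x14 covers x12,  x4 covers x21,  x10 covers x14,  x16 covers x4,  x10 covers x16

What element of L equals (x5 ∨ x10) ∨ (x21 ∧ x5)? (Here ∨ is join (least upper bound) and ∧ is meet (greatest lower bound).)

x5 ∨ x10 = x10
x21 ∧ x5 = x5
x10 ∨ x5 = x10

x10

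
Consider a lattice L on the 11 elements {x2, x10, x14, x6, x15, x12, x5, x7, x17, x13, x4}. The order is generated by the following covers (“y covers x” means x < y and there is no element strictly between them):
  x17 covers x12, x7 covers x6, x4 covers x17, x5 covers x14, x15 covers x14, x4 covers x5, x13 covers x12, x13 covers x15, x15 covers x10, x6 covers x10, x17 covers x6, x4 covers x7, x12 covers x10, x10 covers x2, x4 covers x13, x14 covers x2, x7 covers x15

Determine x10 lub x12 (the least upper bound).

x12

Common upper bounds of {x10, x12}: x12, x13, x17, x4.
The least among these is x12.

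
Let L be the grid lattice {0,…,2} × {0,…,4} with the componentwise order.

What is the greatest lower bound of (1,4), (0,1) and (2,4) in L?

(0,1)

Common lower bounds of {(1,4), (0,1), (2,4)}: (0,0), (0,1).
The greatest among these is (0,1).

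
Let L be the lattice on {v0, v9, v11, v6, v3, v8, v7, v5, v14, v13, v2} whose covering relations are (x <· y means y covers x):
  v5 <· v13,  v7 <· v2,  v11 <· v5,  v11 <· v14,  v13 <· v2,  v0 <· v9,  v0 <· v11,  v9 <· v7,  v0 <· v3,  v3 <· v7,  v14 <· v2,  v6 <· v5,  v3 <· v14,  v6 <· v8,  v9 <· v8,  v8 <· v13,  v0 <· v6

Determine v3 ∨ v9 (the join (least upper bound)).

v7

Common upper bounds of {v3, v9}: v2, v7.
The least among these is v7.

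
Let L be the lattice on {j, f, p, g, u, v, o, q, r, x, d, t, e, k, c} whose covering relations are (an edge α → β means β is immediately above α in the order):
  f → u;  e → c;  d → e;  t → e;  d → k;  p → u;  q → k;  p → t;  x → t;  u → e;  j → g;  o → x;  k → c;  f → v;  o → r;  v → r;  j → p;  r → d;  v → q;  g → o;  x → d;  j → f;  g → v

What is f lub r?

Common upper bounds of {f, r}: c, d, e, k, r.
The least among these is r.

r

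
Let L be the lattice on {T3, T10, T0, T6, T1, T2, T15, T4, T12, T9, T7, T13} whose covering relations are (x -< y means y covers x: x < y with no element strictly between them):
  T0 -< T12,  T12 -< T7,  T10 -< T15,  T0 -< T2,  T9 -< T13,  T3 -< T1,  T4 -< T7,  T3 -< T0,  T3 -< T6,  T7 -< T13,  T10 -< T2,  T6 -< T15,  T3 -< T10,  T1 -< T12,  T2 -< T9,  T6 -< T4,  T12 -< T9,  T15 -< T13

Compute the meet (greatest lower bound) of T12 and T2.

Common lower bounds of {T12, T2}: T0, T3.
The greatest among these is T0.

T0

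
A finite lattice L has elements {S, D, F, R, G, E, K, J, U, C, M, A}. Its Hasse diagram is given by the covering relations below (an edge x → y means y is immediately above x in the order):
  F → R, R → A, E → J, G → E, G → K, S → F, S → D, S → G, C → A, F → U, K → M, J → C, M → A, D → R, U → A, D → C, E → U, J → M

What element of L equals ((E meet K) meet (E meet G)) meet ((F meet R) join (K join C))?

G

E ∧ K = G
E ∧ G = G
G ∧ G = G
F ∧ R = F
K ∨ C = A
F ∨ A = A
G ∧ A = G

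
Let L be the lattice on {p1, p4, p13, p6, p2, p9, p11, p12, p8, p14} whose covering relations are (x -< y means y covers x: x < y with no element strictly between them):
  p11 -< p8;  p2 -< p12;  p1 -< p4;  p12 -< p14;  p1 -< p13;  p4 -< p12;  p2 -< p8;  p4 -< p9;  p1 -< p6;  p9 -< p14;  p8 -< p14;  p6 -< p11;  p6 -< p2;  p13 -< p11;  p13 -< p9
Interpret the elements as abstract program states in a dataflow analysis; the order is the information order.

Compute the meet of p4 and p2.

p1

Common lower bounds of {p4, p2}: p1.
The greatest among these is p1.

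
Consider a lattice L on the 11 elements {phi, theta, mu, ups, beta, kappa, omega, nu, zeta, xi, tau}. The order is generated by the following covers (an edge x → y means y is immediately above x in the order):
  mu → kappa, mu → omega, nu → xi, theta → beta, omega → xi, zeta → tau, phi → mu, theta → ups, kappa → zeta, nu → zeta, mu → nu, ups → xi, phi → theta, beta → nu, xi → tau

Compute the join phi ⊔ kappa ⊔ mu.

kappa

Common upper bounds of {phi, kappa, mu}: kappa, tau, zeta.
The least among these is kappa.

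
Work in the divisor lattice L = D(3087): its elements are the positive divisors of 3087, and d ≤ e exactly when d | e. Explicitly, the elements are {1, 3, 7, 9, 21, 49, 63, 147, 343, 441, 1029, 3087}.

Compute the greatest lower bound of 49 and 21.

Common lower bounds of {49, 21}: 1, 7.
The greatest among these is 7.

7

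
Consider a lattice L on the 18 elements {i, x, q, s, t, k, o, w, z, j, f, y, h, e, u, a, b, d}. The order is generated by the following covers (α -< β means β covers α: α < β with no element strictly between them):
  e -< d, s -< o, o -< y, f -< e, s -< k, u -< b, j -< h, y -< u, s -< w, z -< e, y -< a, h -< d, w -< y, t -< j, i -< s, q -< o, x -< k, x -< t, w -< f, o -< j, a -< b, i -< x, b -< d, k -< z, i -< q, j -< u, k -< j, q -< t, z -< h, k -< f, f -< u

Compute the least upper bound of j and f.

Common upper bounds of {j, f}: b, d, u.
The least among these is u.

u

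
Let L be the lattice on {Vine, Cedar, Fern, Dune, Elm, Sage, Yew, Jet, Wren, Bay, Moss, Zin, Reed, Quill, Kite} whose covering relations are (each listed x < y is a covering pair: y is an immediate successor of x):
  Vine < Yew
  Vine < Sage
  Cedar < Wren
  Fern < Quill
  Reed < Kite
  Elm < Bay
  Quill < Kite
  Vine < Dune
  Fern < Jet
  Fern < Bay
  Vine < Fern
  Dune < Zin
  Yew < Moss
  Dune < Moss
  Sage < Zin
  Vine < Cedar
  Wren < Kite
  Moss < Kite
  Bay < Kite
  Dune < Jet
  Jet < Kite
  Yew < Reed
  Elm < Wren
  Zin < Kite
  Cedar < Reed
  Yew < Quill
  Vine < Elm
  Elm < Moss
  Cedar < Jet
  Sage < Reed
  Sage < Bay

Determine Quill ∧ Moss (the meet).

Common lower bounds of {Quill, Moss}: Vine, Yew.
The greatest among these is Yew.

Yew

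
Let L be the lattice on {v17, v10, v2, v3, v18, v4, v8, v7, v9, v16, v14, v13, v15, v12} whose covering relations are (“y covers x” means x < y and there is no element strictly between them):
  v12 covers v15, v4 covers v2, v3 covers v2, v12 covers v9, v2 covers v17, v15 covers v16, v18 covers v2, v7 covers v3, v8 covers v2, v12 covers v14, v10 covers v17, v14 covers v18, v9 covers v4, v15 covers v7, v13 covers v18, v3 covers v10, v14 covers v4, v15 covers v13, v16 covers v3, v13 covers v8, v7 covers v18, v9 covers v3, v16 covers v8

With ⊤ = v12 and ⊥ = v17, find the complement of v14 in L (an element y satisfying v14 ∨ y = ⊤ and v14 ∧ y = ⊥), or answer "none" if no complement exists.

Need y with v14 ∨ y = v12 and v14 ∧ y = v17.
Checking each element gives: v10.

v10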